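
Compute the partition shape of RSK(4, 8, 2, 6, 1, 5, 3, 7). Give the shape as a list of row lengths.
[3, 2, 2, 1]

Row-insert each entry into an empty tableau.

After inserting 4: P = [[4]].
After inserting 8: P = [[4, 8]].
After inserting 2: P = [[2, 8], [4]].
After inserting 6: P = [[2, 6], [4, 8]].
After inserting 1: P = [[1, 6], [2, 8], [4]].
After inserting 5: P = [[1, 5], [2, 6], [4, 8]].
After inserting 3: P = [[1, 3], [2, 5], [4, 6], [8]].
After inserting 7: P = [[1, 3, 7], [2, 5], [4, 6], [8]].

The final insertion tableau P = [[1, 3, 7], [2, 5], [4, 6], [8]] has shape [3, 2, 2, 1].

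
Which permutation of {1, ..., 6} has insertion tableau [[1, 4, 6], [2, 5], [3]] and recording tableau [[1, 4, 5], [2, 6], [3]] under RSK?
3 2 1 5 6 4

Reverse RSK: for i = n, n-1, ..., 1, locate i in Q, remove the corresponding corner cell from P, and reverse-bump its entry up through P; the value ejected from row 1 is w(i).

So w = 3 2 1 5 6 4.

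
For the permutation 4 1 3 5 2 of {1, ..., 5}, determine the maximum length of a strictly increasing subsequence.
3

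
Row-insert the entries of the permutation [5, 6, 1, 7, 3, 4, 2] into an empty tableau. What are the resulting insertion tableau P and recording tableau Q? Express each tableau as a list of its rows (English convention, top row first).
Insert each entry of the permutation into P by Schensted row insertion, recording in Q the position of each new cell.

Insert 5: appended to row 1. P = [[5]].
Insert 6: appended to row 1. P = [[5, 6]].
Insert 1: 1 bumps 5 from row 1; 5 starts row 2. P = [[1, 6], [5]].
Insert 7: appended to row 1. P = [[1, 6, 7], [5]].
Insert 3: 3 bumps 6 from row 1; 6 appends to row 2. P = [[1, 3, 7], [5, 6]].
Insert 4: 4 bumps 7 from row 1; 7 appends to row 2. P = [[1, 3, 4], [5, 6, 7]].
Insert 2: 2 bumps 3 from row 1; 3 bumps 5 from row 2; 5 starts row 3. P = [[1, 2, 4], [3, 6, 7], [5]].

So P = [[1, 2, 4], [3, 6, 7], [5]], Q = [[1, 2, 4], [3, 5, 6], [7]].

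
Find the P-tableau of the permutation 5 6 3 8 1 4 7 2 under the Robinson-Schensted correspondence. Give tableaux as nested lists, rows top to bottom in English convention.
P = [[1, 2, 7], [3, 4, 8], [5, 6]]

Insert 5: appended to row 1. P = [[5]].
Insert 6: appended to row 1. P = [[5, 6]].
Insert 3: 3 bumps 5 from row 1; 5 starts row 2. P = [[3, 6], [5]].
Insert 8: appended to row 1. P = [[3, 6, 8], [5]].
Insert 1: 1 bumps 3 from row 1; 3 bumps 5 from row 2; 5 starts row 3. P = [[1, 6, 8], [3], [5]].
Insert 4: 4 bumps 6 from row 1; 6 appends to row 2. P = [[1, 4, 8], [3, 6], [5]].
Insert 7: 7 bumps 8 from row 1; 8 appends to row 2. P = [[1, 4, 7], [3, 6, 8], [5]].
Insert 2: 2 bumps 4 from row 1; 4 bumps 6 from row 2; 6 appends to row 3. P = [[1, 2, 7], [3, 4, 8], [5, 6]].

So P = [[1, 2, 7], [3, 4, 8], [5, 6]].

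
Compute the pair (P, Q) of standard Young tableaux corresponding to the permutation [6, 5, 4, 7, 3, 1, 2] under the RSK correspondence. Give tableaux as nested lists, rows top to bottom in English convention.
Insert each entry of the permutation into P by Schensted row insertion, recording in Q the position of each new cell.

Insert 6: appended to row 1. P = [[6]], Q = [[1]].
Insert 5: 5 bumps 6 from row 1; 6 starts row 2. P = [[5], [6]], Q = [[1], [2]].
Insert 4: 4 bumps 5 from row 1; 5 bumps 6 from row 2; 6 starts row 3. P = [[4], [5], [6]], Q = [[1], [2], [3]].
Insert 7: appended to row 1. P = [[4, 7], [5], [6]], Q = [[1, 4], [2], [3]].
Insert 3: 3 bumps 4 from row 1; 4 bumps 5 from row 2; 5 bumps 6 from row 3; 6 starts row 4. P = [[3, 7], [4], [5], [6]], Q = [[1, 4], [2], [3], [5]].
Insert 1: 1 bumps 3 from row 1; 3 bumps 4 from row 2; 4 bumps 5 from row 3; 5 bumps 6 from row 4; 6 starts row 5. P = [[1, 7], [3], [4], [5], [6]], Q = [[1, 4], [2], [3], [5], [6]].
Insert 2: 2 bumps 7 from row 1; 7 appends to row 2. P = [[1, 2], [3, 7], [4], [5], [6]], Q = [[1, 4], [2, 7], [3], [5], [6]].

So P = [[1, 2], [3, 7], [4], [5], [6]], Q = [[1, 4], [2, 7], [3], [5], [6]].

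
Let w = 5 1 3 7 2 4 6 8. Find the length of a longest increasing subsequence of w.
5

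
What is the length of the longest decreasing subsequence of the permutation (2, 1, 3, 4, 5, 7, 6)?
2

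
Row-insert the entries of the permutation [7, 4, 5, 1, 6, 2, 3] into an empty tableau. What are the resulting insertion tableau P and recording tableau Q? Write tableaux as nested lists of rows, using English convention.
P = [[1, 2, 3], [4, 5, 6], [7]], Q = [[1, 3, 5], [2, 6, 7], [4]]

Insert each entry of the permutation into P by Schensted row insertion, recording in Q the position of each new cell.

Insert 7: appended to row 1. P = [[7]].
Insert 4: 4 bumps 7 from row 1; 7 starts row 2. P = [[4], [7]].
Insert 5: appended to row 1. P = [[4, 5], [7]].
Insert 1: 1 bumps 4 from row 1; 4 bumps 7 from row 2; 7 starts row 3. P = [[1, 5], [4], [7]].
Insert 6: appended to row 1. P = [[1, 5, 6], [4], [7]].
Insert 2: 2 bumps 5 from row 1; 5 appends to row 2. P = [[1, 2, 6], [4, 5], [7]].
Insert 3: 3 bumps 6 from row 1; 6 appends to row 2. P = [[1, 2, 3], [4, 5, 6], [7]].

So P = [[1, 2, 3], [4, 5, 6], [7]], Q = [[1, 3, 5], [2, 6, 7], [4]].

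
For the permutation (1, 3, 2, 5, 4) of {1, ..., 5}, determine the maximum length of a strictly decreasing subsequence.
2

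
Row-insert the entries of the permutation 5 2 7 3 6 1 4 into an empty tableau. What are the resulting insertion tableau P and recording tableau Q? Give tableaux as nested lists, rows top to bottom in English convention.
P = [[1, 3, 4], [2, 6], [5, 7]], Q = [[1, 3, 5], [2, 4], [6, 7]]

Insert each entry of the permutation into P by Schensted row insertion, recording in Q the position of each new cell.

Insert 5: appended to row 1. P = [[5]].
Insert 2: 2 bumps 5 from row 1; 5 starts row 2. P = [[2], [5]].
Insert 7: appended to row 1. P = [[2, 7], [5]].
Insert 3: 3 bumps 7 from row 1; 7 appends to row 2. P = [[2, 3], [5, 7]].
Insert 6: appended to row 1. P = [[2, 3, 6], [5, 7]].
Insert 1: 1 bumps 2 from row 1; 2 bumps 5 from row 2; 5 starts row 3. P = [[1, 3, 6], [2, 7], [5]].
Insert 4: 4 bumps 6 from row 1; 6 bumps 7 from row 2; 7 appends to row 3. P = [[1, 3, 4], [2, 6], [5, 7]].

So P = [[1, 3, 4], [2, 6], [5, 7]], Q = [[1, 3, 5], [2, 4], [6, 7]].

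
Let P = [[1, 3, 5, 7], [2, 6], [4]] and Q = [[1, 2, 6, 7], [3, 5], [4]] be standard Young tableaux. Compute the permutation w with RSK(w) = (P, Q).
4 6 2 1 3 5 7

Reverse the RSK construction: for i from n down to 1, find the cell of Q containing i, remove the entry at that cell from P, and reverse-bump it up through P; the value ejected from row 1 is w(i).

Step i=7: Q has 7 at row 1, column 4; remove that cell from P, ejecting 7. So w(7) = 7. P is now [[1, 3, 5], [2, 6], [4]].
Step i=6: Q has 6 at row 1, column 3; remove that cell from P, ejecting 5. So w(6) = 5. P is now [[1, 3], [2, 6], [4]].
Step i=5: Q has 5 at row 2, column 2; remove 6 from row 2 of P and reverse-bump: 6 enters row 1 and ejects 3. So w(5) = 3. P is now [[1, 6], [2], [4]].
Step i=4: Q has 4 at row 3, column 1; remove 4 from row 3 of P and reverse-bump: 4 enters row 2 and ejects 2; 2 enters row 1 and ejects 1. So w(4) = 1. P is now [[2, 6], [4]].
Step i=3: Q has 3 at row 2, column 1; remove 4 from row 2 of P and reverse-bump: 4 enters row 1 and ejects 2. So w(3) = 2. P is now [[4, 6]].
Step i=2: Q has 2 at row 1, column 2; remove that cell from P, ejecting 6. So w(2) = 6. P is now [[4]].
Step i=1: Q has 1 at row 1, column 1; remove that cell from P, ejecting 4. So w(1) = 4. P is now [].

So w = 4 6 2 1 3 5 7.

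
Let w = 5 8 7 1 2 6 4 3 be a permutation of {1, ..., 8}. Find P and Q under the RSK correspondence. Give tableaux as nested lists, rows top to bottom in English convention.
Insert each entry of the permutation into P by Schensted row insertion, recording in Q the position of each new cell.

Insert 5: appended to row 1. P = [[5]].
Insert 8: appended to row 1. P = [[5, 8]].
Insert 7: 7 bumps 8 from row 1; 8 starts row 2. P = [[5, 7], [8]].
Insert 1: 1 bumps 5 from row 1; 5 bumps 8 from row 2; 8 starts row 3. P = [[1, 7], [5], [8]].
Insert 2: 2 bumps 7 from row 1; 7 appends to row 2. P = [[1, 2], [5, 7], [8]].
Insert 6: appended to row 1. P = [[1, 2, 6], [5, 7], [8]].
Insert 4: 4 bumps 6 from row 1; 6 bumps 7 from row 2; 7 bumps 8 from row 3; 8 starts row 4. P = [[1, 2, 4], [5, 6], [7], [8]].
Insert 3: 3 bumps 4 from row 1; 4 bumps 5 from row 2; 5 bumps 7 from row 3; 7 bumps 8 from row 4; 8 starts row 5. P = [[1, 2, 3], [4, 6], [5], [7], [8]].

So P = [[1, 2, 3], [4, 6], [5], [7], [8]], Q = [[1, 2, 6], [3, 5], [4], [7], [8]].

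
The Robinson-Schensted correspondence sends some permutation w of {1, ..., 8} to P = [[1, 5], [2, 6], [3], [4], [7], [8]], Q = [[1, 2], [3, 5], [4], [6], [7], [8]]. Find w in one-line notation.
Reverse the RSK construction: for i from n down to 1, find the cell of Q containing i, remove the entry at that cell from P, and reverse-bump it up through P; the value ejected from row 1 is w(i).

Step i=8: Q has 8 at row 6, column 1; remove 8 from row 6 of P and reverse-bump: 8 enters row 5 and ejects 7; 7 enters row 4 and ejects 4; 4 enters row 3 and ejects 3; 3 enters row 2 and ejects 2; 2 enters row 1 and ejects 1. So w(8) = 1. P is now [[2, 5], [3, 6], [4], [7], [8]].
Step i=7: Q has 7 at row 5, column 1; remove 8 from row 5 of P and reverse-bump: 8 enters row 4 and ejects 7; 7 enters row 3 and ejects 4; 4 enters row 2 and ejects 3; 3 enters row 1 and ejects 2. So w(7) = 2. P is now [[3, 5], [4, 6], [7], [8]].
Step i=6: Q has 6 at row 4, column 1; remove 8 from row 4 of P and reverse-bump: 8 enters row 3 and ejects 7; 7 enters row 2 and ejects 6; 6 enters row 1 and ejects 5. So w(6) = 5. P is now [[3, 6], [4, 7], [8]].
Step i=5: Q has 5 at row 2, column 2; remove 7 from row 2 of P and reverse-bump: 7 enters row 1 and ejects 6. So w(5) = 6. P is now [[3, 7], [4], [8]].
Step i=4: Q has 4 at row 3, column 1; remove 8 from row 3 of P and reverse-bump: 8 enters row 2 and ejects 4; 4 enters row 1 and ejects 3. So w(4) = 3. P is now [[4, 7], [8]].
Step i=3: Q has 3 at row 2, column 1; remove 8 from row 2 of P and reverse-bump: 8 enters row 1 and ejects 7. So w(3) = 7. P is now [[4, 8]].
Step i=2: Q has 2 at row 1, column 2; remove that cell from P, ejecting 8. So w(2) = 8. P is now [[4]].
Step i=1: Q has 1 at row 1, column 1; remove that cell from P, ejecting 4. So w(1) = 4. P is now [].

So w = 4 8 7 3 6 5 2 1.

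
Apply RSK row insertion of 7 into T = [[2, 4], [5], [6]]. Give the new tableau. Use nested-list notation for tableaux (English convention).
7 is larger than every entry of row 1, so it is appended to row 1. The new tableau is [[2, 4, 7], [5], [6]].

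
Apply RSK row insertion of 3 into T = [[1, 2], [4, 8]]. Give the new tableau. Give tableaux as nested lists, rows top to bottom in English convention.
3 is larger than every entry of row 1, so it is appended to row 1. The new tableau is [[1, 2, 3], [4, 8]].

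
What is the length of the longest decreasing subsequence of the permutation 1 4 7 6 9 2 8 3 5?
3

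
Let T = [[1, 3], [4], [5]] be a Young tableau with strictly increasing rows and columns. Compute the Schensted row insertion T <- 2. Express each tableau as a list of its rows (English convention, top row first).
[[1, 2], [3], [4], [5]]

In row 1, 2 replaces 3 (the leftmost entry greater than 2); 3 is bumped to row 2. In row 2, 3 replaces 4 (the leftmost entry greater than 3); 4 is bumped to row 3. In row 3, 4 replaces 5 (the leftmost entry greater than 4); 5 is bumped to row 4. 5 starts a new row 4. The new tableau is [[1, 2], [3], [4], [5]].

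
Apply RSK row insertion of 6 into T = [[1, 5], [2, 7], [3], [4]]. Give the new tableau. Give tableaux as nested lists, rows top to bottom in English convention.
[[1, 5, 6], [2, 7], [3], [4]]

6 is larger than every entry of row 1, so it is appended to row 1. The new tableau is [[1, 5, 6], [2, 7], [3], [4]].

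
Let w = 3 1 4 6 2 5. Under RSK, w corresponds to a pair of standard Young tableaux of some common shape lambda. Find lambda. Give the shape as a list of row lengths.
Row-insert each entry into an empty tableau.

After inserting 3: P = [[3]].
After inserting 1: P = [[1], [3]].
After inserting 4: P = [[1, 4], [3]].
After inserting 6: P = [[1, 4, 6], [3]].
After inserting 2: P = [[1, 2, 6], [3, 4]].
After inserting 5: P = [[1, 2, 5], [3, 4, 6]].

The final insertion tableau P = [[1, 2, 5], [3, 4, 6]] has shape [3, 3].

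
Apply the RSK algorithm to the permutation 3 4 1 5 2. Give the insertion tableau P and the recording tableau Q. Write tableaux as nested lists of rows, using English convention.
Insert each entry of the permutation into P by Schensted row insertion, recording in Q the position of each new cell.

Insert 3: appended to row 1. P = [[3]].
Insert 4: appended to row 1. P = [[3, 4]].
Insert 1: 1 bumps 3 from row 1; 3 starts row 2. P = [[1, 4], [3]].
Insert 5: appended to row 1. P = [[1, 4, 5], [3]].
Insert 2: 2 bumps 4 from row 1; 4 appends to row 2. P = [[1, 2, 5], [3, 4]].

So P = [[1, 2, 5], [3, 4]], Q = [[1, 2, 4], [3, 5]].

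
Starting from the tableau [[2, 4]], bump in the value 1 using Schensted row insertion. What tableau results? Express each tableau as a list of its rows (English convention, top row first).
[[1, 4], [2]]

In row 1, 1 replaces 2 (the leftmost entry greater than 1); 2 is bumped to row 2. 2 starts a new row 2. The new tableau is [[1, 4], [2]].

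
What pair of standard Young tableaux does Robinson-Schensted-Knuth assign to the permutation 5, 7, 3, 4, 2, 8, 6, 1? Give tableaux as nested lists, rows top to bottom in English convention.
Insert each entry of the permutation into P by Schensted row insertion, recording in Q the position of each new cell.

Insert 5: appended to row 1. P = [[5]].
Insert 7: appended to row 1. P = [[5, 7]].
Insert 3: 3 bumps 5 from row 1; 5 starts row 2. P = [[3, 7], [5]].
Insert 4: 4 bumps 7 from row 1; 7 appends to row 2. P = [[3, 4], [5, 7]].
Insert 2: 2 bumps 3 from row 1; 3 bumps 5 from row 2; 5 starts row 3. P = [[2, 4], [3, 7], [5]].
Insert 8: appended to row 1. P = [[2, 4, 8], [3, 7], [5]].
Insert 6: 6 bumps 8 from row 1; 8 appends to row 2. P = [[2, 4, 6], [3, 7, 8], [5]].
Insert 1: 1 bumps 2 from row 1; 2 bumps 3 from row 2; 3 bumps 5 from row 3; 5 starts row 4. P = [[1, 4, 6], [2, 7, 8], [3], [5]].

So P = [[1, 4, 6], [2, 7, 8], [3], [5]], Q = [[1, 2, 6], [3, 4, 7], [5], [8]].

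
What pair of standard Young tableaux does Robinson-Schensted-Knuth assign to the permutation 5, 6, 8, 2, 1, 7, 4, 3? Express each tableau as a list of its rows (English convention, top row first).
Insert each entry of the permutation into P by Schensted row insertion, recording in Q the position of each new cell.

Insert 5: appended to row 1. P = [[5]].
Insert 6: appended to row 1. P = [[5, 6]].
Insert 8: appended to row 1. P = [[5, 6, 8]].
Insert 2: 2 bumps 5 from row 1; 5 starts row 2. P = [[2, 6, 8], [5]].
Insert 1: 1 bumps 2 from row 1; 2 bumps 5 from row 2; 5 starts row 3. P = [[1, 6, 8], [2], [5]].
Insert 7: 7 bumps 8 from row 1; 8 appends to row 2. P = [[1, 6, 7], [2, 8], [5]].
Insert 4: 4 bumps 6 from row 1; 6 bumps 8 from row 2; 8 appends to row 3. P = [[1, 4, 7], [2, 6], [5, 8]].
Insert 3: 3 bumps 4 from row 1; 4 bumps 6 from row 2; 6 bumps 8 from row 3; 8 starts row 4. P = [[1, 3, 7], [2, 4], [5, 6], [8]].

So P = [[1, 3, 7], [2, 4], [5, 6], [8]], Q = [[1, 2, 3], [4, 6], [5, 7], [8]].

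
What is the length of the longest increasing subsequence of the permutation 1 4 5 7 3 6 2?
4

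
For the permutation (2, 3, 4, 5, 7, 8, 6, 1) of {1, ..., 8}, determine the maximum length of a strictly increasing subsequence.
6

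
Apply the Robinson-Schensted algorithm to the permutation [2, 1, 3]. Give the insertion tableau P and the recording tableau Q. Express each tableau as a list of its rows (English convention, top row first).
P = [[1, 3], [2]], Q = [[1, 3], [2]]

Insert each entry of the permutation into P by Schensted row insertion, recording in Q the position of each new cell.

Insert 2: appended to row 1. P = [[2]], Q = [[1]].
Insert 1: 1 bumps 2 from row 1; 2 starts row 2. P = [[1], [2]], Q = [[1], [2]].
Insert 3: appended to row 1. P = [[1, 3], [2]], Q = [[1, 3], [2]].

So P = [[1, 3], [2]], Q = [[1, 3], [2]].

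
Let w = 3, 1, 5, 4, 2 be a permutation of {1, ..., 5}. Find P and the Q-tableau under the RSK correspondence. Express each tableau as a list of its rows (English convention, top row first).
P = [[1, 2], [3, 4], [5]], Q = [[1, 3], [2, 4], [5]]

Insert each entry of the permutation into P by Schensted row insertion, recording in Q the position of each new cell.

After inserting 3: P = [[3]].
After inserting 1: P = [[1], [3]].
After inserting 5: P = [[1, 5], [3]].
After inserting 4: P = [[1, 4], [3, 5]].
After inserting 2: P = [[1, 2], [3, 4], [5]].

So P = [[1, 2], [3, 4], [5]], Q = [[1, 3], [2, 4], [5]].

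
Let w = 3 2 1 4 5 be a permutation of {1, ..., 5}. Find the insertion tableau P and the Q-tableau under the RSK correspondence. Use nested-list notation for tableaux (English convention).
Insert each entry of the permutation into P by Schensted row insertion, recording in Q the position of each new cell.

Insert 3: appended to row 1. P = [[3]], Q = [[1]].
Insert 2: 2 bumps 3 from row 1; 3 starts row 2. P = [[2], [3]], Q = [[1], [2]].
Insert 1: 1 bumps 2 from row 1; 2 bumps 3 from row 2; 3 starts row 3. P = [[1], [2], [3]], Q = [[1], [2], [3]].
Insert 4: appended to row 1. P = [[1, 4], [2], [3]], Q = [[1, 4], [2], [3]].
Insert 5: appended to row 1. P = [[1, 4, 5], [2], [3]], Q = [[1, 4, 5], [2], [3]].

So P = [[1, 4, 5], [2], [3]], Q = [[1, 4, 5], [2], [3]].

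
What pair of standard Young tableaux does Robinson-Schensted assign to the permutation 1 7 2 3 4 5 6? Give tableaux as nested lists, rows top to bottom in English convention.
P = [[1, 2, 3, 4, 5, 6], [7]], Q = [[1, 2, 4, 5, 6, 7], [3]]

Insert each entry of the permutation into P by Schensted row insertion, recording in Q the position of each new cell.

Insert 1: appended to row 1. P = [[1]], Q = [[1]].
Insert 7: appended to row 1. P = [[1, 7]], Q = [[1, 2]].
Insert 2: 2 bumps 7 from row 1; 7 starts row 2. P = [[1, 2], [7]], Q = [[1, 2], [3]].
Insert 3: appended to row 1. P = [[1, 2, 3], [7]], Q = [[1, 2, 4], [3]].
Insert 4: appended to row 1. P = [[1, 2, 3, 4], [7]], Q = [[1, 2, 4, 5], [3]].
Insert 5: appended to row 1. P = [[1, 2, 3, 4, 5], [7]], Q = [[1, 2, 4, 5, 6], [3]].
Insert 6: appended to row 1. P = [[1, 2, 3, 4, 5, 6], [7]], Q = [[1, 2, 4, 5, 6, 7], [3]].

So P = [[1, 2, 3, 4, 5, 6], [7]], Q = [[1, 2, 4, 5, 6, 7], [3]].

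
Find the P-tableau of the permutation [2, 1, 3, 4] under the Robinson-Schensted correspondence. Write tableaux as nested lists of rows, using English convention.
P = [[1, 3, 4], [2]]

Insert 2: appended to row 1. P = [[2]].
Insert 1: 1 bumps 2 from row 1; 2 starts row 2. P = [[1], [2]].
Insert 3: appended to row 1. P = [[1, 3], [2]].
Insert 4: appended to row 1. P = [[1, 3, 4], [2]].

So P = [[1, 3, 4], [2]].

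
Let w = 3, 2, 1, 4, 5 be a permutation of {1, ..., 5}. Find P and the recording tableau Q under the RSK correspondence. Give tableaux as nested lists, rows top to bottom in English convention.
P = [[1, 4, 5], [2], [3]], Q = [[1, 4, 5], [2], [3]]

Insert each entry of the permutation into P by Schensted row insertion, recording in Q the position of each new cell.

Insert 3: appended to row 1. P = [[3]].
Insert 2: 2 bumps 3 from row 1; 3 starts row 2. P = [[2], [3]].
Insert 1: 1 bumps 2 from row 1; 2 bumps 3 from row 2; 3 starts row 3. P = [[1], [2], [3]].
Insert 4: appended to row 1. P = [[1, 4], [2], [3]].
Insert 5: appended to row 1. P = [[1, 4, 5], [2], [3]].

So P = [[1, 4, 5], [2], [3]], Q = [[1, 4, 5], [2], [3]].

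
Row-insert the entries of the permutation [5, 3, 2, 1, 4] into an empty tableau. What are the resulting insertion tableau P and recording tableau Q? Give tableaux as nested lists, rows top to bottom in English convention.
P = [[1, 4], [2], [3], [5]], Q = [[1, 5], [2], [3], [4]]

Insert each entry of the permutation into P by Schensted row insertion, recording in Q the position of each new cell.

Insert 5: appended to row 1. P = [[5]].
Insert 3: 3 bumps 5 from row 1; 5 starts row 2. P = [[3], [5]].
Insert 2: 2 bumps 3 from row 1; 3 bumps 5 from row 2; 5 starts row 3. P = [[2], [3], [5]].
Insert 1: 1 bumps 2 from row 1; 2 bumps 3 from row 2; 3 bumps 5 from row 3; 5 starts row 4. P = [[1], [2], [3], [5]].
Insert 4: appended to row 1. P = [[1, 4], [2], [3], [5]].

So P = [[1, 4], [2], [3], [5]], Q = [[1, 5], [2], [3], [4]].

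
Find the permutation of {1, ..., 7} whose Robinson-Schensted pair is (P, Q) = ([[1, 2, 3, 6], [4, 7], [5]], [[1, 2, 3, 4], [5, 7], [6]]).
Reverse the RSK construction: for i from n down to 1, find the cell of Q containing i, remove the entry at that cell from P, and reverse-bump it up through P; the value ejected from row 1 is w(i).

Step i=7: Q has 7 at row 2, column 2; remove 7 from row 2 of P and reverse-bump: 7 enters row 1 and ejects 6. So w(7) = 6. P is now [[1, 2, 3, 7], [4], [5]].
Step i=6: Q has 6 at row 3, column 1; remove 5 from row 3 of P and reverse-bump: 5 enters row 2 and ejects 4; 4 enters row 1 and ejects 3. So w(6) = 3. P is now [[1, 2, 4, 7], [5]].
Step i=5: Q has 5 at row 2, column 1; remove 5 from row 2 of P and reverse-bump: 5 enters row 1 and ejects 4. So w(5) = 4. P is now [[1, 2, 5, 7]].
Step i=4: Q has 4 at row 1, column 4; remove that cell from P, ejecting 7. So w(4) = 7. P is now [[1, 2, 5]].
Step i=3: Q has 3 at row 1, column 3; remove that cell from P, ejecting 5. So w(3) = 5. P is now [[1, 2]].
Step i=2: Q has 2 at row 1, column 2; remove that cell from P, ejecting 2. So w(2) = 2. P is now [[1]].
Step i=1: Q has 1 at row 1, column 1; remove that cell from P, ejecting 1. So w(1) = 1. P is now [].

So w = 1 2 5 7 4 3 6.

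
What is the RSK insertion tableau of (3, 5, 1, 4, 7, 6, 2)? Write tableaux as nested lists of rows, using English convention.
Insert 3: appended to row 1. P = [[3]].
Insert 5: appended to row 1. P = [[3, 5]].
Insert 1: 1 bumps 3 from row 1; 3 starts row 2. P = [[1, 5], [3]].
Insert 4: 4 bumps 5 from row 1; 5 appends to row 2. P = [[1, 4], [3, 5]].
Insert 7: appended to row 1. P = [[1, 4, 7], [3, 5]].
Insert 6: 6 bumps 7 from row 1; 7 appends to row 2. P = [[1, 4, 6], [3, 5, 7]].
Insert 2: 2 bumps 4 from row 1; 4 bumps 5 from row 2; 5 starts row 3. P = [[1, 2, 6], [3, 4, 7], [5]].

So P = [[1, 2, 6], [3, 4, 7], [5]].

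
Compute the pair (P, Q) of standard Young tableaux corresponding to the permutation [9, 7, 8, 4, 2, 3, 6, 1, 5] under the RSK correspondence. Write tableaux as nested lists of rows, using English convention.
P = [[1, 3, 5], [2, 6], [4, 8], [7], [9]], Q = [[1, 3, 7], [2, 6], [4, 9], [5], [8]]

Insert each entry of the permutation into P by Schensted row insertion, recording in Q the position of each new cell.

Insert 9: appended to row 1. P = [[9]].
Insert 7: 7 bumps 9 from row 1; 9 starts row 2. P = [[7], [9]].
Insert 8: appended to row 1. P = [[7, 8], [9]].
Insert 4: 4 bumps 7 from row 1; 7 bumps 9 from row 2; 9 starts row 3. P = [[4, 8], [7], [9]].
Insert 2: 2 bumps 4 from row 1; 4 bumps 7 from row 2; 7 bumps 9 from row 3; 9 starts row 4. P = [[2, 8], [4], [7], [9]].
Insert 3: 3 bumps 8 from row 1; 8 appends to row 2. P = [[2, 3], [4, 8], [7], [9]].
Insert 6: appended to row 1. P = [[2, 3, 6], [4, 8], [7], [9]].
Insert 1: 1 bumps 2 from row 1; 2 bumps 4 from row 2; 4 bumps 7 from row 3; 7 bumps 9 from row 4; 9 starts row 5. P = [[1, 3, 6], [2, 8], [4], [7], [9]].
Insert 5: 5 bumps 6 from row 1; 6 bumps 8 from row 2; 8 appends to row 3. P = [[1, 3, 5], [2, 6], [4, 8], [7], [9]].

So P = [[1, 3, 5], [2, 6], [4, 8], [7], [9]], Q = [[1, 3, 7], [2, 6], [4, 9], [5], [8]].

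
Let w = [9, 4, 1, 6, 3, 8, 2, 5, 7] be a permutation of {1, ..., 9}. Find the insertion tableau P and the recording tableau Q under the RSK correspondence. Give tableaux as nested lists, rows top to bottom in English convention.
Insert each entry of the permutation into P by Schensted row insertion, recording in Q the position of each new cell.

Insert 9: appended to row 1. P = [[9]], Q = [[1]].
Insert 4: 4 bumps 9 from row 1; 9 starts row 2. P = [[4], [9]], Q = [[1], [2]].
Insert 1: 1 bumps 4 from row 1; 4 bumps 9 from row 2; 9 starts row 3. P = [[1], [4], [9]], Q = [[1], [2], [3]].
Insert 6: appended to row 1. P = [[1, 6], [4], [9]], Q = [[1, 4], [2], [3]].
Insert 3: 3 bumps 6 from row 1; 6 appends to row 2. P = [[1, 3], [4, 6], [9]], Q = [[1, 4], [2, 5], [3]].
Insert 8: appended to row 1. P = [[1, 3, 8], [4, 6], [9]], Q = [[1, 4, 6], [2, 5], [3]].
Insert 2: 2 bumps 3 from row 1; 3 bumps 4 from row 2; 4 bumps 9 from row 3; 9 starts row 4. P = [[1, 2, 8], [3, 6], [4], [9]], Q = [[1, 4, 6], [2, 5], [3], [7]].
Insert 5: 5 bumps 8 from row 1; 8 appends to row 2. P = [[1, 2, 5], [3, 6, 8], [4], [9]], Q = [[1, 4, 6], [2, 5, 8], [3], [7]].
Insert 7: appended to row 1. P = [[1, 2, 5, 7], [3, 6, 8], [4], [9]], Q = [[1, 4, 6, 9], [2, 5, 8], [3], [7]].

So P = [[1, 2, 5, 7], [3, 6, 8], [4], [9]], Q = [[1, 4, 6, 9], [2, 5, 8], [3], [7]].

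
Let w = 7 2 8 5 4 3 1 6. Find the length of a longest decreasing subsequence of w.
5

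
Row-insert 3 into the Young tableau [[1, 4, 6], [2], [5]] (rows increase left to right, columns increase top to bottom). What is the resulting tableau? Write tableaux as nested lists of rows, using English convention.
[[1, 3, 6], [2, 4], [5]]

In row 1, 3 replaces 4 (the leftmost entry greater than 3); 4 is bumped to row 2. 4 is appended to row 2. The new tableau is [[1, 3, 6], [2, 4], [5]].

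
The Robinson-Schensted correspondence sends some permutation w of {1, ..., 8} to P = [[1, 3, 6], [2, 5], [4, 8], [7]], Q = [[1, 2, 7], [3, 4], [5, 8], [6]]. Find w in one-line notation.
7 8 4 5 2 1 6 3

Reverse the RSK construction: for i from n down to 1, find the cell of Q containing i, remove the entry at that cell from P, and reverse-bump it up through P; the value ejected from row 1 is w(i).

Step i=8: Q has 8 at row 3, column 2; remove 8 from row 3 of P and reverse-bump: 8 enters row 2 and ejects 5; 5 enters row 1 and ejects 3. So w(8) = 3. P is now [[1, 5, 6], [2, 8], [4], [7]].
Step i=7: Q has 7 at row 1, column 3; remove that cell from P, ejecting 6. So w(7) = 6. P is now [[1, 5], [2, 8], [4], [7]].
Step i=6: Q has 6 at row 4, column 1; remove 7 from row 4 of P and reverse-bump: 7 enters row 3 and ejects 4; 4 enters row 2 and ejects 2; 2 enters row 1 and ejects 1. So w(6) = 1. P is now [[2, 5], [4, 8], [7]].
Step i=5: Q has 5 at row 3, column 1; remove 7 from row 3 of P and reverse-bump: 7 enters row 2 and ejects 4; 4 enters row 1 and ejects 2. So w(5) = 2. P is now [[4, 5], [7, 8]].
Step i=4: Q has 4 at row 2, column 2; remove 8 from row 2 of P and reverse-bump: 8 enters row 1 and ejects 5. So w(4) = 5. P is now [[4, 8], [7]].
Step i=3: Q has 3 at row 2, column 1; remove 7 from row 2 of P and reverse-bump: 7 enters row 1 and ejects 4. So w(3) = 4. P is now [[7, 8]].
Step i=2: Q has 2 at row 1, column 2; remove that cell from P, ejecting 8. So w(2) = 8. P is now [[7]].
Step i=1: Q has 1 at row 1, column 1; remove that cell from P, ejecting 7. So w(1) = 7. P is now [].

So w = 7 8 4 5 2 1 6 3.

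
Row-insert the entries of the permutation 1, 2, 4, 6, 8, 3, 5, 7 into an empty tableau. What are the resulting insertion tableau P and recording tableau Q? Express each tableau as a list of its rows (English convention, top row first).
P = [[1, 2, 3, 5, 7], [4, 6, 8]], Q = [[1, 2, 3, 4, 5], [6, 7, 8]]

Insert each entry of the permutation into P by Schensted row insertion, recording in Q the position of each new cell.

Insert 1: appended to row 1. P = [[1]], Q = [[1]].
Insert 2: appended to row 1. P = [[1, 2]], Q = [[1, 2]].
Insert 4: appended to row 1. P = [[1, 2, 4]], Q = [[1, 2, 3]].
Insert 6: appended to row 1. P = [[1, 2, 4, 6]], Q = [[1, 2, 3, 4]].
Insert 8: appended to row 1. P = [[1, 2, 4, 6, 8]], Q = [[1, 2, 3, 4, 5]].
Insert 3: 3 bumps 4 from row 1; 4 starts row 2. P = [[1, 2, 3, 6, 8], [4]], Q = [[1, 2, 3, 4, 5], [6]].
Insert 5: 5 bumps 6 from row 1; 6 appends to row 2. P = [[1, 2, 3, 5, 8], [4, 6]], Q = [[1, 2, 3, 4, 5], [6, 7]].
Insert 7: 7 bumps 8 from row 1; 8 appends to row 2. P = [[1, 2, 3, 5, 7], [4, 6, 8]], Q = [[1, 2, 3, 4, 5], [6, 7, 8]].

So P = [[1, 2, 3, 5, 7], [4, 6, 8]], Q = [[1, 2, 3, 4, 5], [6, 7, 8]].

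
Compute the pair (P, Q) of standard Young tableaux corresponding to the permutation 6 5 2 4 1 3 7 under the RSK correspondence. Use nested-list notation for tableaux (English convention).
P = [[1, 3, 7], [2, 4], [5], [6]], Q = [[1, 4, 7], [2, 6], [3], [5]]

Insert each entry of the permutation into P by Schensted row insertion, recording in Q the position of each new cell.

Insert 6: appended to row 1. P = [[6]].
Insert 5: 5 bumps 6 from row 1; 6 starts row 2. P = [[5], [6]].
Insert 2: 2 bumps 5 from row 1; 5 bumps 6 from row 2; 6 starts row 3. P = [[2], [5], [6]].
Insert 4: appended to row 1. P = [[2, 4], [5], [6]].
Insert 1: 1 bumps 2 from row 1; 2 bumps 5 from row 2; 5 bumps 6 from row 3; 6 starts row 4. P = [[1, 4], [2], [5], [6]].
Insert 3: 3 bumps 4 from row 1; 4 appends to row 2. P = [[1, 3], [2, 4], [5], [6]].
Insert 7: appended to row 1. P = [[1, 3, 7], [2, 4], [5], [6]].

So P = [[1, 3, 7], [2, 4], [5], [6]], Q = [[1, 4, 7], [2, 6], [3], [5]].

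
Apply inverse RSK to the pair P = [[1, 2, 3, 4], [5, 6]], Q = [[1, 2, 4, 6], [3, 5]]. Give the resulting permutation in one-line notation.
1 5 2 6 3 4

Reverse the RSK construction: for i from n down to 1, find the cell of Q containing i, remove the entry at that cell from P, and reverse-bump it up through P; the value ejected from row 1 is w(i).

Step i=6: Q has 6 at row 1, column 4; remove that cell from P, ejecting 4. So w(6) = 4. P is now [[1, 2, 3], [5, 6]].
Step i=5: Q has 5 at row 2, column 2; remove 6 from row 2 of P and reverse-bump: 6 enters row 1 and ejects 3. So w(5) = 3. P is now [[1, 2, 6], [5]].
Step i=4: Q has 4 at row 1, column 3; remove that cell from P, ejecting 6. So w(4) = 6. P is now [[1, 2], [5]].
Step i=3: Q has 3 at row 2, column 1; remove 5 from row 2 of P and reverse-bump: 5 enters row 1 and ejects 2. So w(3) = 2. P is now [[1, 5]].
Step i=2: Q has 2 at row 1, column 2; remove that cell from P, ejecting 5. So w(2) = 5. P is now [[1]].
Step i=1: Q has 1 at row 1, column 1; remove that cell from P, ejecting 1. So w(1) = 1. P is now [].

So w = 1 5 2 6 3 4.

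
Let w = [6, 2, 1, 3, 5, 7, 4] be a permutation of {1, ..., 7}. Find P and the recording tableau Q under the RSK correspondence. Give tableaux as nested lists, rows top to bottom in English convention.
Insert each entry of the permutation into P by Schensted row insertion, recording in Q the position of each new cell.

Insert 6: appended to row 1. P = [[6]].
Insert 2: 2 bumps 6 from row 1; 6 starts row 2. P = [[2], [6]].
Insert 1: 1 bumps 2 from row 1; 2 bumps 6 from row 2; 6 starts row 3. P = [[1], [2], [6]].
Insert 3: appended to row 1. P = [[1, 3], [2], [6]].
Insert 5: appended to row 1. P = [[1, 3, 5], [2], [6]].
Insert 7: appended to row 1. P = [[1, 3, 5, 7], [2], [6]].
Insert 4: 4 bumps 5 from row 1; 5 appends to row 2. P = [[1, 3, 4, 7], [2, 5], [6]].

So P = [[1, 3, 4, 7], [2, 5], [6]], Q = [[1, 4, 5, 6], [2, 7], [3]].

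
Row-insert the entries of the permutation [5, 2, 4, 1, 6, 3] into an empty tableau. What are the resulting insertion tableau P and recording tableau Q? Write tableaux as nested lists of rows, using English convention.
Insert each entry of the permutation into P by Schensted row insertion, recording in Q the position of each new cell.

Insert 5: appended to row 1. P = [[5]].
Insert 2: 2 bumps 5 from row 1; 5 starts row 2. P = [[2], [5]].
Insert 4: appended to row 1. P = [[2, 4], [5]].
Insert 1: 1 bumps 2 from row 1; 2 bumps 5 from row 2; 5 starts row 3. P = [[1, 4], [2], [5]].
Insert 6: appended to row 1. P = [[1, 4, 6], [2], [5]].
Insert 3: 3 bumps 4 from row 1; 4 appends to row 2. P = [[1, 3, 6], [2, 4], [5]].

So P = [[1, 3, 6], [2, 4], [5]], Q = [[1, 3, 5], [2, 6], [4]].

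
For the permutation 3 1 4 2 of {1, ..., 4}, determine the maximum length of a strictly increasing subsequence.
2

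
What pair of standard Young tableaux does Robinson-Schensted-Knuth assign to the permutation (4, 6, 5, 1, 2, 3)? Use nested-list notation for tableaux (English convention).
P = [[1, 2, 3], [4, 5], [6]], Q = [[1, 2, 6], [3, 5], [4]]

Insert each entry of the permutation into P by Schensted row insertion, recording in Q the position of each new cell.

Insert 4: appended to row 1. P = [[4]].
Insert 6: appended to row 1. P = [[4, 6]].
Insert 5: 5 bumps 6 from row 1; 6 starts row 2. P = [[4, 5], [6]].
Insert 1: 1 bumps 4 from row 1; 4 bumps 6 from row 2; 6 starts row 3. P = [[1, 5], [4], [6]].
Insert 2: 2 bumps 5 from row 1; 5 appends to row 2. P = [[1, 2], [4, 5], [6]].
Insert 3: appended to row 1. P = [[1, 2, 3], [4, 5], [6]].

So P = [[1, 2, 3], [4, 5], [6]], Q = [[1, 2, 6], [3, 5], [4]].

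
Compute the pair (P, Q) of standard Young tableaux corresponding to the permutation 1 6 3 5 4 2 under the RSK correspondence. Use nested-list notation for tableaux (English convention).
P = [[1, 2, 4], [3], [5], [6]], Q = [[1, 2, 4], [3], [5], [6]]

Insert each entry of the permutation into P by Schensted row insertion, recording in Q the position of each new cell.

Insert 1: appended to row 1. P = [[1]], Q = [[1]].
Insert 6: appended to row 1. P = [[1, 6]], Q = [[1, 2]].
Insert 3: 3 bumps 6 from row 1; 6 starts row 2. P = [[1, 3], [6]], Q = [[1, 2], [3]].
Insert 5: appended to row 1. P = [[1, 3, 5], [6]], Q = [[1, 2, 4], [3]].
Insert 4: 4 bumps 5 from row 1; 5 bumps 6 from row 2; 6 starts row 3. P = [[1, 3, 4], [5], [6]], Q = [[1, 2, 4], [3], [5]].
Insert 2: 2 bumps 3 from row 1; 3 bumps 5 from row 2; 5 bumps 6 from row 3; 6 starts row 4. P = [[1, 2, 4], [3], [5], [6]], Q = [[1, 2, 4], [3], [5], [6]].

So P = [[1, 2, 4], [3], [5], [6]], Q = [[1, 2, 4], [3], [5], [6]].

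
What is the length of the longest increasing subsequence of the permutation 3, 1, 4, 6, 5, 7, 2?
4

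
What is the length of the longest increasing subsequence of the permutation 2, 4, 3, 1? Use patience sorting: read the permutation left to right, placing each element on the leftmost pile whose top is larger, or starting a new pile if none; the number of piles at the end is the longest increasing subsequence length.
2

2: new pile. tops = [2]
4: new pile. tops = [2, 4]
3: onto pile 2 (replacing 4). tops = [2, 3]
1: onto pile 1 (replacing 2). tops = [1, 3]

2 piles, so the longest increasing subsequence has length 2.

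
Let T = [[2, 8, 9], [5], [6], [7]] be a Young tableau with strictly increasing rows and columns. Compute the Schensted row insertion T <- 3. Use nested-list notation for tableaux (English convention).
In row 1, 3 replaces 8 (the leftmost entry greater than 3); 8 is bumped to row 2. 8 is appended to row 2. The new tableau is [[2, 3, 9], [5, 8], [6], [7]].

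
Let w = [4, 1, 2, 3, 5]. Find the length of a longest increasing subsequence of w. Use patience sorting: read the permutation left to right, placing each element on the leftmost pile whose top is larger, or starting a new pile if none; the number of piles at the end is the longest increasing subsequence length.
4

4: new pile. tops = [4]
1: onto pile 1 (replacing 4). tops = [1]
2: new pile. tops = [1, 2]
3: new pile. tops = [1, 2, 3]
5: new pile. tops = [1, 2, 3, 5]

4 piles, so the longest increasing subsequence has length 4.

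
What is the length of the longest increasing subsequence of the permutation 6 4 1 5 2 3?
3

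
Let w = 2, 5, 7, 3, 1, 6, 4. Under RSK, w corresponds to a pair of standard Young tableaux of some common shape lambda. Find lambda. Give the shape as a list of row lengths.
[3, 2, 2]

Row-insert each entry into an empty tableau.

After inserting 2: P = [[2]].
After inserting 5: P = [[2, 5]].
After inserting 7: P = [[2, 5, 7]].
After inserting 3: P = [[2, 3, 7], [5]].
After inserting 1: P = [[1, 3, 7], [2], [5]].
After inserting 6: P = [[1, 3, 6], [2, 7], [5]].
After inserting 4: P = [[1, 3, 4], [2, 6], [5, 7]].

The final insertion tableau P = [[1, 3, 4], [2, 6], [5, 7]] has shape [3, 2, 2].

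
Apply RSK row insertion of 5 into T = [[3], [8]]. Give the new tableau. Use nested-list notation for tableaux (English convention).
[[3, 5], [8]]

5 is larger than every entry of row 1, so it is appended to row 1. The new tableau is [[3, 5], [8]].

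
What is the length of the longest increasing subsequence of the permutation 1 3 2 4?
3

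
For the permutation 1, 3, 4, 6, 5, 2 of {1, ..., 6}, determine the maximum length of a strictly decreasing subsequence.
3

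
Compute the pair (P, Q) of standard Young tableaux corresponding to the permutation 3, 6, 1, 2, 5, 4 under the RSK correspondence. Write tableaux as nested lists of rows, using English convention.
P = [[1, 2, 4], [3, 5], [6]], Q = [[1, 2, 5], [3, 4], [6]]

Insert each entry of the permutation into P by Schensted row insertion, recording in Q the position of each new cell.

After inserting 3: P = [[3]].
After inserting 6: P = [[3, 6]].
After inserting 1: P = [[1, 6], [3]].
After inserting 2: P = [[1, 2], [3, 6]].
After inserting 5: P = [[1, 2, 5], [3, 6]].
After inserting 4: P = [[1, 2, 4], [3, 5], [6]].

So P = [[1, 2, 4], [3, 5], [6]], Q = [[1, 2, 5], [3, 4], [6]].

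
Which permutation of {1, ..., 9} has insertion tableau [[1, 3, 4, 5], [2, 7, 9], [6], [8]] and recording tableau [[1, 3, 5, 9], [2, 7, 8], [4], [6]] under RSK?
8 6 7 2 9 1 3 4 5

Reverse the RSK construction: for i from n down to 1, find the cell of Q containing i, remove the entry at that cell from P, and reverse-bump it up through P; the value ejected from row 1 is w(i).

Step i=9: Q has 9 at row 1, column 4; remove that cell from P, ejecting 5. So w(9) = 5. P is now [[1, 3, 4], [2, 7, 9], [6], [8]].
Step i=8: Q has 8 at row 2, column 3; remove 9 from row 2 of P and reverse-bump: 9 enters row 1 and ejects 4. So w(8) = 4. P is now [[1, 3, 9], [2, 7], [6], [8]].
Step i=7: Q has 7 at row 2, column 2; remove 7 from row 2 of P and reverse-bump: 7 enters row 1 and ejects 3. So w(7) = 3. P is now [[1, 7, 9], [2], [6], [8]].
Step i=6: Q has 6 at row 4, column 1; remove 8 from row 4 of P and reverse-bump: 8 enters row 3 and ejects 6; 6 enters row 2 and ejects 2; 2 enters row 1 and ejects 1. So w(6) = 1. P is now [[2, 7, 9], [6], [8]].
Step i=5: Q has 5 at row 1, column 3; remove that cell from P, ejecting 9. So w(5) = 9. P is now [[2, 7], [6], [8]].
Step i=4: Q has 4 at row 3, column 1; remove 8 from row 3 of P and reverse-bump: 8 enters row 2 and ejects 6; 6 enters row 1 and ejects 2. So w(4) = 2. P is now [[6, 7], [8]].
Step i=3: Q has 3 at row 1, column 2; remove that cell from P, ejecting 7. So w(3) = 7. P is now [[6], [8]].
Step i=2: Q has 2 at row 2, column 1; remove 8 from row 2 of P and reverse-bump: 8 enters row 1 and ejects 6. So w(2) = 6. P is now [[8]].
Step i=1: Q has 1 at row 1, column 1; remove that cell from P, ejecting 8. So w(1) = 8. P is now [].

So w = 8 6 7 2 9 1 3 4 5.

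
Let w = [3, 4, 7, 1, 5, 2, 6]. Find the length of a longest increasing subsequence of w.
4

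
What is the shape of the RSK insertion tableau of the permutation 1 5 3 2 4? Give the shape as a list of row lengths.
[3, 1, 1]

Row-insert each entry into an empty tableau.

After inserting 1: P = [[1]].
After inserting 5: P = [[1, 5]].
After inserting 3: P = [[1, 3], [5]].
After inserting 2: P = [[1, 2], [3], [5]].
After inserting 4: P = [[1, 2, 4], [3], [5]].

The final insertion tableau P = [[1, 2, 4], [3], [5]] has shape [3, 1, 1].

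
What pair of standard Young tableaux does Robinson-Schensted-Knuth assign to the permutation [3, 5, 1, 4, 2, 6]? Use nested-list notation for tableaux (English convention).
Insert each entry of the permutation into P by Schensted row insertion, recording in Q the position of each new cell.

Insert 3: appended to row 1. P = [[3]], Q = [[1]].
Insert 5: appended to row 1. P = [[3, 5]], Q = [[1, 2]].
Insert 1: 1 bumps 3 from row 1; 3 starts row 2. P = [[1, 5], [3]], Q = [[1, 2], [3]].
Insert 4: 4 bumps 5 from row 1; 5 appends to row 2. P = [[1, 4], [3, 5]], Q = [[1, 2], [3, 4]].
Insert 2: 2 bumps 4 from row 1; 4 bumps 5 from row 2; 5 starts row 3. P = [[1, 2], [3, 4], [5]], Q = [[1, 2], [3, 4], [5]].
Insert 6: appended to row 1. P = [[1, 2, 6], [3, 4], [5]], Q = [[1, 2, 6], [3, 4], [5]].

So P = [[1, 2, 6], [3, 4], [5]], Q = [[1, 2, 6], [3, 4], [5]].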